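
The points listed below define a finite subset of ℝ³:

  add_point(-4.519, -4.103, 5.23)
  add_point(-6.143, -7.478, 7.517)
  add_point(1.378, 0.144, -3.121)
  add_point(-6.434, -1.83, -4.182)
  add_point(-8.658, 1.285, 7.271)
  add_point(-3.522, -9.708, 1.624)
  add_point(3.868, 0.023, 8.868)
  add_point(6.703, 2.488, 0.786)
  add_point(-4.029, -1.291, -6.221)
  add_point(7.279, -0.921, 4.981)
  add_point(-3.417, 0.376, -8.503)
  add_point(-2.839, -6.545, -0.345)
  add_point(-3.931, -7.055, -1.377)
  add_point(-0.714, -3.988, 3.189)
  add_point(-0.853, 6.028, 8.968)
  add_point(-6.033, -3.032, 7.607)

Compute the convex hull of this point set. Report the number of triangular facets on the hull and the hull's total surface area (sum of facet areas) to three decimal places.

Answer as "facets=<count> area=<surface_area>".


facets=18 area=643.045

11 of the 16 inputs are extreme points: [1, 2, 3, 4, 5, 6, 7, 9, 10, 12, 14].

Area of each hull facet:
  f1: (p1, p5, p9) → 48.5566
  f2: (p6, p1, p9) → 31.2209
  f3: (p3, p1, p5) → 34.5462
  f4: (p3, p10, p4) → 24.1166
  f5: (p3, p1, p4) → 52.9726
  f6: (p2, p10, p5) → 43.1552
  f7: (p2, p7, p10) → 10.4519
  f8: (p2, p5, p9) → 59.5553
  f9: (p2, p7, p9) → 18.1653
  f10: (p14, p7, p9) → 30.4765
  f11: (p14, p6, p9) → 16.7452
  f12: (p14, p10, p4) → 77.1632
  f13: (p14, p7, p10) → 81.1337
  f14: (p14, p1, p4) → 40.9715
  f15: (p14, p6, p1) → 48.0477
  f16: (p12, p10, p5) → 3.5629
  f17: (p12, p3, p5) → 5.6714
  f18: (p12, p3, p10) → 16.5328
Σ area = 643.045

Check V−E+F: 11 − 27 + 18 = 2.


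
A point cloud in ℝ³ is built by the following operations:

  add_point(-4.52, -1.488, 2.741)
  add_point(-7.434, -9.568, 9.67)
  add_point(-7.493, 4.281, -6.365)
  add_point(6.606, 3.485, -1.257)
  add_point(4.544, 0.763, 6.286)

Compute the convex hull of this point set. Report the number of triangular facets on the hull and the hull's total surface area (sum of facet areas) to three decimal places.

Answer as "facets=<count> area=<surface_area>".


Hull vertices (5/5): indices [0, 1, 2, 3, 4].

Per-facet area ½‖(b−a)×(c−a)‖:
  f1: (p1, p3, p2) → 152.0223
  f2: (p0, p1, p2) → 35.4195
  f3: (p4, p3, p2) → 61.8975
  f4: (p4, p0, p2) → 50.8413
  f5: (p4, p1, p3) → 54.3150
  f6: (p4, p0, p1) → 54.2029
Σ area = 408.699

Check V−E+F: 5 − 9 + 6 = 2.

facets=6 area=408.699


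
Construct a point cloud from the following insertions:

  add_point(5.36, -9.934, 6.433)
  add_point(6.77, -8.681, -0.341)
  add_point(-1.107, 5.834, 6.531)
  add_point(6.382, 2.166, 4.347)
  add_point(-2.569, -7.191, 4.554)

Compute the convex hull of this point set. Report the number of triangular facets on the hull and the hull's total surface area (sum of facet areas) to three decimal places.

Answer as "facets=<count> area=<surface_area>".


facets=6 area=290.999

Extreme-point indices: [0, 1, 2, 3, 4] — 5 of 5 on the boundary.

Area of each hull facet:
  f1: (p2, p1, p4) → 70.1526
  f2: (p0, p1, p4) → 30.1261
  f3: (p0, p2, p4) → 56.0606
  f4: (p3, p2, p1) → 43.5478
  f5: (p3, p0, p1) → 40.5017
  f6: (p3, p0, p2) → 50.6099
Σ area = 290.999

Euler: V−E+F = 5−9+6 = 2.


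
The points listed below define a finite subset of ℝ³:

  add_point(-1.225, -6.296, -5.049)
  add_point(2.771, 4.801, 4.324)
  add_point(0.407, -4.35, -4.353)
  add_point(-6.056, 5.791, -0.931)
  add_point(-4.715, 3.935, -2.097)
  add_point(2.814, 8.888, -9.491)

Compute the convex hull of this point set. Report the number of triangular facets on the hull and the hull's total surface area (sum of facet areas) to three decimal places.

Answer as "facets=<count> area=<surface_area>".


Hull vertices (5/6): indices [0, 1, 2, 3, 5].

Area of each hull facet:
  f1: (p0, p5, p3) → 84.3449
  f2: (p1, p5, p3) → 63.8184
  f3: (p1, p0, p3) → 68.4942
  f4: (p2, p0, p5) → 13.7534
  f5: (p2, p1, p5) → 82.7397
  f6: (p2, p1, p0) → 9.6699
Σ area = 322.820

Euler: V−E+F = 5−9+6 = 2.

facets=6 area=322.820


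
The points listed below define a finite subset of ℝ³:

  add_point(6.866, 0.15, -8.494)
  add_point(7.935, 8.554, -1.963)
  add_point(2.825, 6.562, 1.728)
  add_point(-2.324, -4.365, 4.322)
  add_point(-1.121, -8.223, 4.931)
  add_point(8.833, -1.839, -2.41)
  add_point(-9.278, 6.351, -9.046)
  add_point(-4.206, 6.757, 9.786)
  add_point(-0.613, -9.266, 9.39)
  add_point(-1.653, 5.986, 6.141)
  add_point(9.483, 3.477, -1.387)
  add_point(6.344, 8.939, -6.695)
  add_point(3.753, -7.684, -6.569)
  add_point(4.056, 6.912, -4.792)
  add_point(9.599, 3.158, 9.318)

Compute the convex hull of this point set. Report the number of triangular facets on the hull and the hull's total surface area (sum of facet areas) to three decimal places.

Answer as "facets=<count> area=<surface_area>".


Extreme-point indices: [0, 1, 4, 5, 6, 7, 8, 10, 11, 12, 14] — 11 of 15 on the boundary.

Per-facet area ½‖(b−a)×(c−a)‖:
  f1: (p7, p8, p6) → 160.1961
  f2: (p7, p8, p14) → 104.1946
  f3: (p4, p8, p6) → 29.1503
  f4: (p4, p12, p6) → 119.9296
  f5: (p4, p12, p8) → 14.8415
  f6: (p5, p8, p14) → 96.7167
  f7: (p5, p12, p8) → 70.9299
  f8: (p11, p7, p6) → 143.1827
  f9: (p10, p5, p14) → 28.8236
  f10: (p0, p5, p12) → 26.9464
  f11: (p0, p12, p6) → 74.8066
  f12: (p0, p11, p6) → 71.3111
  f13: (p0, p10, p5) → 18.1908
  f14: (p0, p10, p11) → 31.1151
  f15: (p1, p10, p14) → 28.3122
  f16: (p1, p10, p11) → 12.8803
  f17: (p1, p7, p14) → 88.1033
  f18: (p1, p11, p7) → 38.3095
Σ area = 1157.940

Euler: V−E+F = 11−27+18 = 2.

facets=18 area=1157.940


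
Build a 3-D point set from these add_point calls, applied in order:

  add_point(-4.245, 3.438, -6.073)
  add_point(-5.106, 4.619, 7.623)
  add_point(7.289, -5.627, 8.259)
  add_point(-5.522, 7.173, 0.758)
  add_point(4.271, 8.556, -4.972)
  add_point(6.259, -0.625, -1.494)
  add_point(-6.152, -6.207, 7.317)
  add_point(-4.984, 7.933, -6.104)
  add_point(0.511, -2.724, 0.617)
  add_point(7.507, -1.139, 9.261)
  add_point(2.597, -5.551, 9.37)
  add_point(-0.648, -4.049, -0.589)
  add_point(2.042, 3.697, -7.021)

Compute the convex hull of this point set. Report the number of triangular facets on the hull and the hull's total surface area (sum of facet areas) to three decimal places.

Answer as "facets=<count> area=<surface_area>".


facets=20 area=741.812

12 of the 13 inputs are extreme points: [0, 1, 2, 3, 4, 5, 6, 7, 9, 10, 11, 12].

Per-facet area ½‖(b−a)×(c−a)‖:
  f1: (p1, p4, p9) → 106.6088
  f2: (p7, p12, p4) → 23.3851
  f3: (p10, p2, p6) → 9.8599
  f4: (p10, p2, p9) → 11.0981
  f5: (p10, p1, p6) → 48.2885
  f6: (p10, p1, p9) → 42.3523
  f7: (p11, p2, p6) → 57.2955
  f8: (p3, p1, p4) → 37.1719
  f9: (p3, p7, p4) → 32.3350
  f10: (p3, p1, p6) → 37.8865
  f11: (p3, p7, p6) → 43.5460
  f12: (p5, p11, p12) → 31.4260
  f13: (p5, p11, p2) → 41.6756
  f14: (p5, p12, p4) → 23.4324
  f15: (p5, p4, p9) → 49.4959
  f16: (p5, p2, p9) → 24.5645
  f17: (p0, p7, p12) → 14.3908
  f18: (p0, p11, p12) → 30.7081
  f19: (p0, p7, p6) → 31.3539
  f20: (p0, p11, p6) → 44.9372
Σ area = 741.812

Euler characteristic 12−30+20 = 2 ✓


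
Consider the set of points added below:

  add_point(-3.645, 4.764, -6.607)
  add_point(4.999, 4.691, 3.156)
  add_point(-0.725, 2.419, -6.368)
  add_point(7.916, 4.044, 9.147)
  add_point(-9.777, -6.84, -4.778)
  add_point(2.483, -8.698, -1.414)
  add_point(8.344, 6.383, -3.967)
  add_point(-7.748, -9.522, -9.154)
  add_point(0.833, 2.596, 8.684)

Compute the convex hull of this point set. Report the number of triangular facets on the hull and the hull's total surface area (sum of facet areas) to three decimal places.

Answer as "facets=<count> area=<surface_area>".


Points on the hull: [0, 1, 2, 3, 4, 5, 6, 7, 8] (9 of 9).

Triangle areas on the boundary:
  f1: (p0, p7, p4) → 36.1755
  f2: (p5, p7, p4) → 34.6373
  f3: (p5, p7, p6) → 101.9439
  f4: (p5, p3, p6) → 103.1758
  f5: (p2, p7, p6) → 41.3948
  f6: (p2, p0, p6) → 16.9212
  f7: (p2, p0, p7) → 26.2929
  f8: (p8, p0, p4) → 105.7658
  f9: (p8, p5, p4) → 97.8339
  f10: (p8, p5, p3) → 55.0023
  f11: (p1, p3, p6) → 20.8989
  f12: (p1, p0, p6) → 48.3634
  f13: (p1, p8, p3) → 21.4824
  f14: (p1, p8, p0) → 46.2754
Σ area = 756.163

Check V−E+F: 9 − 21 + 14 = 2.

facets=14 area=756.163


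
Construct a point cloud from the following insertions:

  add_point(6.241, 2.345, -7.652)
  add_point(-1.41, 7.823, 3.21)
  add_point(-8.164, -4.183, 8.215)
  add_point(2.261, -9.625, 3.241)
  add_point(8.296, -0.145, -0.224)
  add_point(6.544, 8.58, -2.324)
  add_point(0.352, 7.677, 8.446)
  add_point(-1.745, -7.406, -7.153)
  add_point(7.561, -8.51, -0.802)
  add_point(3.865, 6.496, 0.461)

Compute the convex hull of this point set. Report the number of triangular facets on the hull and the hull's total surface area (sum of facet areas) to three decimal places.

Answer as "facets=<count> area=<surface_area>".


facets=14 area=809.086

9 of the 10 inputs are extreme points: [0, 1, 2, 3, 4, 5, 6, 7, 8].

Facet areas (half cross-product norm):
  f1: (p3, p6, p2) → 92.5096
  f2: (p3, p7, p2) → 72.5058
  f3: (p1, p7, p0) → 90.3999
  f4: (p1, p6, p2) → 39.6951
  f5: (p1, p7, p2) → 117.4317
  f6: (p8, p6, p4) → 49.8939
  f7: (p8, p3, p6) → 61.1097
  f8: (p8, p0, p4) → 33.2480
  f9: (p8, p7, p0) → 64.6999
  f10: (p8, p3, p7) → 36.5775
  f11: (p5, p1, p6) → 25.7776
  f12: (p5, p1, p0) → 38.2846
  f13: (p5, p6, p4) → 56.0920
  f14: (p5, p0, p4) → 30.8608
Σ area = 809.086

Check V−E+F: 9 − 21 + 14 = 2.


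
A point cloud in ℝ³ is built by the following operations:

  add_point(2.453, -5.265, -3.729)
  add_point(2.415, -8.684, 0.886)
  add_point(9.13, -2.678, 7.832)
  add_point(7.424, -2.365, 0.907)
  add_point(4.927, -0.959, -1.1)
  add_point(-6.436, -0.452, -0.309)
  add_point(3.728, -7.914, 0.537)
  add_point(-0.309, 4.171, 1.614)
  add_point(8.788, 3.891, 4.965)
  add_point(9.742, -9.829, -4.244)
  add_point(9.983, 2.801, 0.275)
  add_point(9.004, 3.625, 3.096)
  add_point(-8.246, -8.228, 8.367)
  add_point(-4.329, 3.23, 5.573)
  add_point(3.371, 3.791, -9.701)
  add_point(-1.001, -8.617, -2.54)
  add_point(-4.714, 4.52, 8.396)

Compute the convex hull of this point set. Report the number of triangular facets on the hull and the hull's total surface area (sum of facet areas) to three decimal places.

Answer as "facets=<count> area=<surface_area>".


facets=16 area=950.662

Extreme-point indices: [2, 5, 8, 9, 10, 11, 12, 14, 15, 16] — 10 of 17 on the boundary.

Facet areas (half cross-product norm):
  f1: (p14, p9, p10) → 78.7262
  f2: (p2, p9, p12) → 127.6782
  f3: (p2, p9, p10) → 60.3546
  f4: (p2, p16, p12) → 101.0207
  f5: (p15, p9, p12) → 52.8390
  f6: (p15, p14, p9) → 78.9404
  f7: (p5, p16, p12) → 57.5417
  f8: (p5, p16, p14) → 68.9633
  f9: (p5, p15, p12) → 56.7666
  f10: (p5, p15, p14) → 68.7561
  f11: (p8, p2, p10) → 17.5549
  f12: (p8, p2, p16) → 50.0296
  f13: (p8, p16, p14) → 108.4201
  f14: (p11, p14, p10) → 15.4028
  f15: (p11, p8, p10) → 0.7280
  f16: (p11, p8, p14) → 6.9393
Σ area = 950.662

Euler characteristic 10−24+16 = 2 ✓


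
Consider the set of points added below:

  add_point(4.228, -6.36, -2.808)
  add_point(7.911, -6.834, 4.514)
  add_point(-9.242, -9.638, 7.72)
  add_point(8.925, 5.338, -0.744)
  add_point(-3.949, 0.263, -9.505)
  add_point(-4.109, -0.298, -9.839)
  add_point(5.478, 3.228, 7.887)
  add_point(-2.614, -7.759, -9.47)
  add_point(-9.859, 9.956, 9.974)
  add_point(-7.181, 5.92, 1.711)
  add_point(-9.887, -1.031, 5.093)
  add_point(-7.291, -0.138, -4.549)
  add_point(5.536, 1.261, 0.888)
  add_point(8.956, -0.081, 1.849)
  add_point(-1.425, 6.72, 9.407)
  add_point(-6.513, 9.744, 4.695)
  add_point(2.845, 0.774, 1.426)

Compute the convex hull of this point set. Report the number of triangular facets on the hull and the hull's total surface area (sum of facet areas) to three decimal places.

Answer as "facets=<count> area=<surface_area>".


Extreme-point indices: [0, 1, 2, 3, 4, 5, 6, 7, 8, 10, 11, 13, 14, 15] — 14 of 17 on the boundary.

Area of each hull facet:
  f1: (p2, p8, p10) → 35.6589
  f2: (p11, p8, p10) → 57.3250
  f3: (p11, p5, p8) → 34.1997
  f4: (p11, p2, p10) → 42.4222
  f5: (p11, p7, p5) → 23.4375
  f6: (p11, p2, p7) → 79.7967
  f7: (p3, p7, p5) → 63.5121
  f8: (p6, p3, p13) → 23.1399
  f9: (p0, p3, p13) → 25.1841
  f10: (p0, p3, p7) → 53.2067
  f11: (p15, p3, p8) → 34.0107
  f12: (p1, p6, p13) → 28.2589
  f13: (p1, p6, p2) → 95.4410
  f14: (p1, p0, p13) → 28.5923
  f15: (p1, p2, p7) → 138.5892
  f16: (p1, p0, p7) → 15.0287
  f17: (p14, p2, p8) → 82.1832
  f18: (p14, p6, p2) → 71.7184
  f19: (p14, p3, p8) → 44.3404
  f20: (p14, p6, p3) → 34.5418
  f21: (p4, p3, p5) → 3.8684
  f22: (p4, p15, p3) → 122.9862
  f23: (p4, p5, p8) → 5.2138
  f24: (p4, p15, p8) → 32.9371
Σ area = 1175.593

Euler characteristic 14−36+24 = 2 ✓

facets=24 area=1175.593


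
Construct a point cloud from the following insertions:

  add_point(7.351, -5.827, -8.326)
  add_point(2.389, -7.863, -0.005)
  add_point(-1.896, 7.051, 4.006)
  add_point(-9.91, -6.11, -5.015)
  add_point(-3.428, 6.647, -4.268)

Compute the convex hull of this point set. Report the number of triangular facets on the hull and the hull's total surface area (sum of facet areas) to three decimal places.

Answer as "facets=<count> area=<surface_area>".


facets=6 area=490.097

5 of the 5 inputs are extreme points: [0, 1, 2, 3, 4].

Per-facet area ½‖(b−a)×(c−a)‖:
  f1: (p1, p0, p3) → 65.8356
  f2: (p1, p2, p3) → 103.2497
  f3: (p1, p2, p0) → 78.4000
  f4: (p4, p0, p3) → 112.5447
  f5: (p4, p2, p3) → 59.4115
  f6: (p4, p2, p0) → 70.6554
Σ area = 490.097

Euler: V−E+F = 5−9+6 = 2.


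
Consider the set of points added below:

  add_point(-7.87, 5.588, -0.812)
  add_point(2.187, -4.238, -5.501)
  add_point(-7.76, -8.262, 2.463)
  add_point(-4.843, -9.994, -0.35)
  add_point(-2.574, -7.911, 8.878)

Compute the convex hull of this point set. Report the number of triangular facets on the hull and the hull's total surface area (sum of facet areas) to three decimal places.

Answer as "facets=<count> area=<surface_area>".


Extreme-point indices: [0, 1, 2, 3, 4] — 5 of 5 on the boundary.

Triangle areas on the boundary:
  f1: (p3, p1, p0) → 74.9956
  f2: (p4, p1, p0) → 108.4995
  f3: (p4, p3, p1) → 49.8505
  f4: (p2, p3, p0) → 30.4391
  f5: (p2, p4, p0) → 58.1572
  f6: (p2, p4, p3) → 18.1076
Σ area = 340.050

Check V−E+F: 5 − 9 + 6 = 2.

facets=6 area=340.050


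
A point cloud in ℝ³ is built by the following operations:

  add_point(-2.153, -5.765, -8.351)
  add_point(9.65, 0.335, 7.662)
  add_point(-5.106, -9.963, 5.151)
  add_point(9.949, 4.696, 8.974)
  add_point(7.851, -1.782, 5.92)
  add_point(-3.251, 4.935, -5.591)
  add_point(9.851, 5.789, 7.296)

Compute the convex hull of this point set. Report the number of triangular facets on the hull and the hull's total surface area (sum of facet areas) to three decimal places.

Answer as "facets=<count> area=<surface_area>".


facets=10 area=590.104

Hull vertices (7/7): indices [0, 1, 2, 3, 4, 5, 6].

Area of each hull facet:
  f1: (p4, p0, p2) → 106.3541
  f2: (p5, p3, p2) → 168.3164
  f3: (p5, p6, p3) → 14.8131
  f4: (p5, p0, p2) → 80.1710
  f5: (p5, p6, p0) → 101.0174
  f6: (p1, p3, p2) → 32.0433
  f7: (p1, p4, p2) → 13.8733
  f8: (p1, p6, p3) → 4.3961
  f9: (p1, p6, p0) → 54.9244
  f10: (p1, p4, p0) → 14.1952
Σ area = 590.104

Euler characteristic 7−15+10 = 2 ✓


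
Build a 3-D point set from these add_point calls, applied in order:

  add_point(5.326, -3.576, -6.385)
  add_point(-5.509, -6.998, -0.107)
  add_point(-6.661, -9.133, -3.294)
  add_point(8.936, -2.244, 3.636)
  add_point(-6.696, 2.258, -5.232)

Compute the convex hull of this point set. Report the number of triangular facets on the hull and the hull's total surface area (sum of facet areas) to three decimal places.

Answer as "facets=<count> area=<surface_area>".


Hull vertices (5/5): indices [0, 1, 2, 3, 4].

Facet areas (half cross-product norm):
  f1: (p0, p3, p4) → 70.9735
  f2: (p0, p2, p4) → 70.4262
  f3: (p0, p2, p3) → 72.1591
  f4: (p1, p3, p4) → 83.2794
  f5: (p1, p2, p4) → 21.2962
  f6: (p1, p2, p3) → 24.6753
Σ area = 342.810

Check V−E+F: 5 − 9 + 6 = 2.

facets=6 area=342.810


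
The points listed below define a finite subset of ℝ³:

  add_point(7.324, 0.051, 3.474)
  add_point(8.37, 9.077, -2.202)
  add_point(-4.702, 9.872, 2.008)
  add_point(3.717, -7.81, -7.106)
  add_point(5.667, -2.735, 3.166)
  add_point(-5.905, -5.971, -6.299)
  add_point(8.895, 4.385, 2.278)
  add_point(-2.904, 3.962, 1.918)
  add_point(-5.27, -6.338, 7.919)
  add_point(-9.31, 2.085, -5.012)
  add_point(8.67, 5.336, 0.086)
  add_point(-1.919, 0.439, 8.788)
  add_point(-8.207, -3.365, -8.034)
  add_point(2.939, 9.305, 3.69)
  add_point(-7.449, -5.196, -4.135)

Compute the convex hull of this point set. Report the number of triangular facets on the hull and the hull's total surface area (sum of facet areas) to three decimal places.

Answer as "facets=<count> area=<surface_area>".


facets=24 area=927.367

Points on the hull: [0, 1, 2, 3, 4, 5, 6, 8, 9, 10, 11, 12, 13, 14] (14 of 15).

Facet areas (half cross-product norm):
  f1: (p1, p2, p9) → 77.8113
  f2: (p8, p2, p9) → 88.6802
  f3: (p8, p2, p11) → 38.3768
  f4: (p13, p11, p6) → 44.3009
  f5: (p13, p2, p11) → 42.8237
  f6: (p13, p1, p6) → 23.5432
  f7: (p13, p1, p2) → 27.1500
  f8: (p10, p3, p6) → 18.8114
  f9: (p10, p1, p6) → 3.0259
  f10: (p10, p1, p3) → 30.9690
  f11: (p5, p8, p3) → 69.9304
  f12: (p0, p11, p6) → 23.5228
  f13: (p0, p8, p11) → 38.8225
  f14: (p0, p3, p6) → 29.5898
  f15: (p12, p5, p3) → 14.2001
  f16: (p12, p1, p9) → 59.2863
  f17: (p12, p1, p3) → 115.8017
  f18: (p4, p8, p3) → 72.2445
  f19: (p4, p0, p3) → 15.8937
  f20: (p4, p0, p8) → 15.2698
  f21: (p14, p5, p8) → 13.0738
  f22: (p14, p12, p5) → 5.3027
  f23: (p14, p8, p9) → 45.1050
  f24: (p14, p12, p9) → 13.8313
Σ area = 927.367

Check V−E+F: 14 − 36 + 24 = 2.


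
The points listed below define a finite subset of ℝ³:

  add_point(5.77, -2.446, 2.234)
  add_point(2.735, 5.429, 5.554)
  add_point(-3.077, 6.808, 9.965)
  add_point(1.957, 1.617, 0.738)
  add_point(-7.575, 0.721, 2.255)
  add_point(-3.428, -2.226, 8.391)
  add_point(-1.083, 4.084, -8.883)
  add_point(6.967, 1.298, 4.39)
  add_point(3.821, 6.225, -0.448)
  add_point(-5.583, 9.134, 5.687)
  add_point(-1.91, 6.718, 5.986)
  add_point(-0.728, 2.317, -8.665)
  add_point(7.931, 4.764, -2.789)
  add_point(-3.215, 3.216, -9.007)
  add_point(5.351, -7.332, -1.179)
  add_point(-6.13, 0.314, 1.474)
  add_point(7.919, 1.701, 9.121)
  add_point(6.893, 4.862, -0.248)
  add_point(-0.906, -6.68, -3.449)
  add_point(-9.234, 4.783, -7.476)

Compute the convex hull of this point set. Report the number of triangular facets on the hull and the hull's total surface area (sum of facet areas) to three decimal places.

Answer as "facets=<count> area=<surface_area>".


Points on the hull: [1, 2, 4, 5, 6, 8, 9, 11, 12, 13, 14, 16, 17, 18, 19] (15 of 20).

Area of each hull facet:
  f1: (p16, p14, p12) → 71.3458
  f2: (p11, p14, p12) → 63.5648
  f3: (p5, p16, p14) → 75.6821
  f4: (p5, p16, p2) → 51.3260
  f5: (p6, p11, p12) → 9.7551
  f6: (p6, p9, p19) → 59.3611
  f7: (p18, p11, p14) → 33.7771
  f8: (p18, p5, p14) → 42.9387
  f9: (p1, p16, p2) → 25.3375
  f10: (p1, p9, p2) → 20.3253
  f11: (p13, p6, p19) → 4.7628
  f12: (p13, p6, p11) → 2.0587
  f13: (p13, p18, p19) → 35.5929
  f14: (p13, p18, p11) → 13.0414
  f15: (p8, p6, p12) → 24.6879
  f16: (p8, p6, p9) → 57.6273
  f17: (p4, p18, p19) → 60.8472
  f18: (p4, p18, p5) → 45.1759
  f19: (p4, p9, p19) → 49.6303
  f20: (p4, p9, p2) → 25.4707
  f21: (p4, p5, p2) → 35.7414
  f22: (p17, p1, p9) → 26.6888
  f23: (p17, p8, p9) → 11.4530
  f24: (p17, p8, p12) → 4.4042
  f25: (p17, p16, p12) → 7.7831
  f26: (p17, p1, p16) → 26.1441
Σ area = 884.523

Euler characteristic 15−39+26 = 2 ✓

facets=26 area=884.523


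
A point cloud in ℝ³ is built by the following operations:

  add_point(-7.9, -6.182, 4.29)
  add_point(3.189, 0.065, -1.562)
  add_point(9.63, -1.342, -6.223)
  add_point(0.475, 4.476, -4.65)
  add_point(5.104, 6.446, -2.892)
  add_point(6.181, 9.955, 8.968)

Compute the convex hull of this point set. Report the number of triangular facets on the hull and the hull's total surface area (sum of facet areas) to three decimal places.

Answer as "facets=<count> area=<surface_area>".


Hull vertices (5/6): indices [0, 2, 3, 4, 5].

Triangle areas on the boundary:
  f1: (p5, p2, p0) → 184.3923
  f2: (p3, p2, p0) → 87.8206
  f3: (p3, p5, p0) → 127.6246
  f4: (p4, p5, p2) → 50.9343
  f5: (p4, p3, p2) → 25.5894
  f6: (p4, p3, p5) → 28.7437
Σ area = 505.105

Check V−E+F: 5 − 9 + 6 = 2.

facets=6 area=505.105


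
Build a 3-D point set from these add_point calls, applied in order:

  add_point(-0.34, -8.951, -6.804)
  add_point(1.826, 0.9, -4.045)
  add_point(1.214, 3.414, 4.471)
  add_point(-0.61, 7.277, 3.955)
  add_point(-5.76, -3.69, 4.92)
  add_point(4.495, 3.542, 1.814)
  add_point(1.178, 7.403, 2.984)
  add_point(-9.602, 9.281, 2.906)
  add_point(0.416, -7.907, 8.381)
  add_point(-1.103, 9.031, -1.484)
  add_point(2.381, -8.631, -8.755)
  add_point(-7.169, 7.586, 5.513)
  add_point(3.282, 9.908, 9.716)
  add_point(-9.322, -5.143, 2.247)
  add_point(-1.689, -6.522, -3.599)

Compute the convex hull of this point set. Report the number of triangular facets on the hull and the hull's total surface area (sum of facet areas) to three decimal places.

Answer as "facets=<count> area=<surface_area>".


11 of the 15 inputs are extreme points: [0, 1, 4, 5, 7, 8, 9, 10, 11, 12, 13].

Area of each hull facet:
  f1: (p8, p12, p5) → 70.1321
  f2: (p9, p12, p7) → 57.3813
  f3: (p9, p12, p5) → 42.7488
  f4: (p13, p0, p7) → 90.7138
  f5: (p13, p8, p0) → 75.8393
  f6: (p11, p12, p7) → 15.8839
  f7: (p11, p8, p12) → 96.6779
  f8: (p11, p13, p7) → 25.9961
  f9: (p10, p8, p5) → 105.2078
  f10: (p10, p8, p0) → 21.7116
  f11: (p10, p0, p7) → 32.9000
  f12: (p10, p9, p7) → 86.8443
  f13: (p4, p13, p8) → 14.6538
  f14: (p4, p11, p8) → 38.2588
  f15: (p4, p11, p13) → 25.8540
  f16: (p1, p9, p5) → 27.8979
  f17: (p1, p10, p5) → 26.7284
  f18: (p1, p10, p9) → 14.9477
Σ area = 870.378

Euler characteristic 11−27+18 = 2 ✓

facets=18 area=870.378


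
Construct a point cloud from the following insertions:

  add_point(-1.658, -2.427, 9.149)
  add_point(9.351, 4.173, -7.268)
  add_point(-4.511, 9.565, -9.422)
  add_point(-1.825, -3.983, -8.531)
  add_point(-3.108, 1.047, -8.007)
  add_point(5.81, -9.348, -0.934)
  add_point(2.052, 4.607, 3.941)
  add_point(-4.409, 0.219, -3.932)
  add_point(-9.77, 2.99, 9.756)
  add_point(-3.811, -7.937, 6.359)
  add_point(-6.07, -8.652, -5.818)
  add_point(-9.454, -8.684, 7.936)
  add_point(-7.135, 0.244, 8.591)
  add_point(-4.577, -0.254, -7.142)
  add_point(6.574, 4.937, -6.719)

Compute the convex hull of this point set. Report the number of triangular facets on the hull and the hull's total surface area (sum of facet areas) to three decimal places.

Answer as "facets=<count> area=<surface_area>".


facets=16 area=1109.956

10 of the 15 inputs are extreme points: [0, 1, 2, 3, 5, 6, 8, 9, 10, 11].

Triangle areas on the boundary:
  f1: (p10, p2, p8) → 168.4485
  f2: (p3, p5, p1) → 79.5759
  f3: (p3, p10, p5) → 40.7912
  f4: (p3, p2, p1) → 87.5743
  f5: (p3, p10, p2) → 39.0267
  f6: (p6, p5, p1) → 92.0576
  f7: (p6, p0, p5) → 66.2585
  f8: (p6, p0, p8) → 46.3892
  f9: (p6, p2, p8) → 104.0622
  f10: (p6, p2, p1) → 92.4039
  f11: (p11, p10, p5) → 90.0960
  f12: (p11, p10, p8) → 82.7108
  f13: (p11, p0, p8) → 47.0817
  f14: (p9, p0, p5) → 39.5774
  f15: (p9, p11, p5) → 15.5197
  f16: (p9, p11, p0) → 18.3829
Σ area = 1109.956

Check V−E+F: 10 − 24 + 16 = 2.


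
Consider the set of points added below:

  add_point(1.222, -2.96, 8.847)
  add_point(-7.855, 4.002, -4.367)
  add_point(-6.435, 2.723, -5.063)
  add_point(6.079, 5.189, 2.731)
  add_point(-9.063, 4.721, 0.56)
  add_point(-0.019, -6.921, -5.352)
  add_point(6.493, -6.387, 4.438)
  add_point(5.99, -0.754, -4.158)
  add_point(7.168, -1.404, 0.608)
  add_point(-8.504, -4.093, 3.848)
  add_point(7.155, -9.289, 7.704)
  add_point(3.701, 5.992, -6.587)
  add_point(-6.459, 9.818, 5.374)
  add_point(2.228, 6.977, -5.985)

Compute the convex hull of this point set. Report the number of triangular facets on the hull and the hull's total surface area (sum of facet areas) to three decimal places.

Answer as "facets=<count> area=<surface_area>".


Extreme-point indices: [0, 1, 2, 3, 4, 5, 7, 8, 9, 10, 11, 12, 13] — 13 of 14 on the boundary.

Per-facet area ½‖(b−a)×(c−a)‖:
  f1: (p3, p10, p8) → 32.2869
  f2: (p0, p3, p10) → 48.7486
  f3: (p0, p3, p12) → 74.3304
  f4: (p7, p10, p8) → 17.6366
  f5: (p7, p5, p10) → 61.7442
  f6: (p7, p3, p8) → 17.2116
  f7: (p9, p5, p10) → 93.1372
  f8: (p9, p0, p10) → 42.5596
  f9: (p9, p12, p4) → 32.4174
  f10: (p9, p0, p12) → 74.6724
  f11: (p1, p9, p4) → 23.7012
  f12: (p1, p9, p5) → 68.1573
  f13: (p1, p12, p4) → 14.8401
  f14: (p2, p1, p5) → 4.6582
  f15: (p11, p7, p3) → 32.2239
  f16: (p11, p7, p5) → 30.2418
  f17: (p11, p2, p5) → 59.9736
  f18: (p13, p3, p12) → 63.8810
  f19: (p13, p11, p3) → 9.0059
  f20: (p13, p1, p12) → 60.2880
  f21: (p13, p2, p1) → 9.1178
  f22: (p13, p11, p2) → 7.8410
Σ area = 878.675

Check V−E+F: 13 − 33 + 22 = 2.

facets=22 area=878.675


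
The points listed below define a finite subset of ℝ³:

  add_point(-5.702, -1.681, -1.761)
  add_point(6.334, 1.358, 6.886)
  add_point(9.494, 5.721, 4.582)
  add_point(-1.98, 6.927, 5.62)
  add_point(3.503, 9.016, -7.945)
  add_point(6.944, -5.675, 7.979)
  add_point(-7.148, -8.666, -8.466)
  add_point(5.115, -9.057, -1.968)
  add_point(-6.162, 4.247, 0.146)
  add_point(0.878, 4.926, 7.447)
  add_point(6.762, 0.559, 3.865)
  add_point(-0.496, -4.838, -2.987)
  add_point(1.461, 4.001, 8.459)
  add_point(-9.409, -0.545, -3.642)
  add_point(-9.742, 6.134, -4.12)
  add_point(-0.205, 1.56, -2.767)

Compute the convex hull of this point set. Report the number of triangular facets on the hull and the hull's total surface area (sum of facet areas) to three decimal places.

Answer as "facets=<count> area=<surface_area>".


facets=16 area=998.442

Extreme-point indices: [1, 2, 3, 4, 5, 6, 7, 12, 13, 14] — 10 of 16 on the boundary.

Facet areas (half cross-product norm):
  f1: (p4, p7, p2) → 115.7290
  f2: (p6, p4, p14) → 110.0708
  f3: (p6, p4, p7) → 128.4867
  f4: (p5, p7, p2) → 64.6774
  f5: (p5, p6, p7) → 60.3528
  f6: (p3, p4, p2) → 77.0788
  f7: (p3, p12, p2) → 23.5267
  f8: (p3, p4, p14) → 81.0751
  f9: (p13, p6, p14) → 19.1325
  f10: (p13, p3, p14) → 41.8232
  f11: (p13, p3, p12) → 34.2847
  f12: (p13, p5, p6) → 99.9241
  f13: (p13, p5, p12) → 93.8783
  f14: (p1, p12, p2) → 16.4608
  f15: (p1, p5, p2) → 13.9075
  f16: (p1, p5, p12) → 18.0334
Σ area = 998.442

Euler: V−E+F = 10−24+16 = 2.


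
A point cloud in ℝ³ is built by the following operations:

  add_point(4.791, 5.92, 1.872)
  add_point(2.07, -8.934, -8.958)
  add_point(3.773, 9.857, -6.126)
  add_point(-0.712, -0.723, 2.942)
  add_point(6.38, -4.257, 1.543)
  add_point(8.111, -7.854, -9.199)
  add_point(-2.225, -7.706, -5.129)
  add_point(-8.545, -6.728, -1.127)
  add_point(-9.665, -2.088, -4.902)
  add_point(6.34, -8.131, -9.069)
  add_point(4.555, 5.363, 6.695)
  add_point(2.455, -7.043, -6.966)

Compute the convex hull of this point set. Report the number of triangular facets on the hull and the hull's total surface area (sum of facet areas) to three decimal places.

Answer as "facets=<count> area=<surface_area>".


Hull vertices (9/12): indices [0, 1, 2, 3, 4, 5, 7, 8, 10].

Facet areas (half cross-product norm):
  f1: (p10, p2, p8) → 119.0336
  f2: (p7, p10, p8) → 58.9363
  f3: (p1, p2, p8) → 121.1860
  f4: (p1, p2, p5) → 56.6486
  f5: (p1, p7, p8) → 40.5248
  f6: (p0, p2, p5) → 79.1690
  f7: (p0, p10, p5) → 37.0004
  f8: (p0, p10, p2) → 8.0570
  f9: (p4, p10, p5) → 43.0350
  f10: (p4, p1, p5) → 34.8906
  f11: (p4, p1, p7) → 78.6911
  f12: (p3, p7, p10) → 9.0250
  f13: (p3, p4, p10) → 35.3332
  f14: (p3, p4, p7) → 40.4932
Σ area = 762.024

Euler: V−E+F = 9−21+14 = 2.

facets=14 area=762.024


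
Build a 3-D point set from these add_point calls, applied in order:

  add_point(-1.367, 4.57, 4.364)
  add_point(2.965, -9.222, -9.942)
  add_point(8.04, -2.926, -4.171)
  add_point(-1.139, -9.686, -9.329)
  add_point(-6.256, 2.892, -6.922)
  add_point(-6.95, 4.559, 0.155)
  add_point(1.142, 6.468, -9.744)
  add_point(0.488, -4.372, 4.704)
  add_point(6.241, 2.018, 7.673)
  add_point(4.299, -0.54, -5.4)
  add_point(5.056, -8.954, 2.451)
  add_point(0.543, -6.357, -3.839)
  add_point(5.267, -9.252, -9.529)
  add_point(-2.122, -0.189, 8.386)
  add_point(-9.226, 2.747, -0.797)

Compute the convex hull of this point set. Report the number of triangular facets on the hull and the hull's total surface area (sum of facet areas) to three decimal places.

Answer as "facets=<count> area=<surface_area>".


facets=22 area=876.873

Extreme-point indices: [0, 1, 2, 3, 4, 5, 6, 7, 8, 10, 12, 13, 14] — 13 of 15 on the boundary.

Facet areas (half cross-product norm):
  f1: (p4, p3, p14) → 44.7937
  f2: (p4, p6, p3) → 59.9068
  f3: (p4, p5, p14) → 10.4036
  f4: (p4, p5, p6) → 30.2491
  f5: (p12, p6, p2) → 56.2227
  f6: (p12, p10, p2) → 40.8921
  f7: (p12, p10, p3) → 38.4539
  f8: (p8, p10, p2) → 54.8822
  f9: (p8, p6, p2) → 83.6351
  f10: (p1, p6, p3) → 32.9785
  f11: (p1, p12, p3) → 1.6656
  f12: (p1, p12, p6) → 18.3311
  f13: (p0, p5, p6) → 45.1582
  f14: (p0, p8, p6) → 60.6003
  f15: (p13, p8, p10) → 50.7509
  f16: (p13, p3, p14) → 102.1574
  f17: (p13, p0, p8) → 25.3952
  f18: (p13, p5, p14) → 15.4916
  f19: (p13, p0, p5) → 21.0091
  f20: (p7, p10, p3) → 45.6547
  f21: (p7, p13, p3) → 30.7210
  f22: (p7, p13, p10) → 7.5203
Σ area = 876.873

Euler characteristic 13−33+22 = 2 ✓


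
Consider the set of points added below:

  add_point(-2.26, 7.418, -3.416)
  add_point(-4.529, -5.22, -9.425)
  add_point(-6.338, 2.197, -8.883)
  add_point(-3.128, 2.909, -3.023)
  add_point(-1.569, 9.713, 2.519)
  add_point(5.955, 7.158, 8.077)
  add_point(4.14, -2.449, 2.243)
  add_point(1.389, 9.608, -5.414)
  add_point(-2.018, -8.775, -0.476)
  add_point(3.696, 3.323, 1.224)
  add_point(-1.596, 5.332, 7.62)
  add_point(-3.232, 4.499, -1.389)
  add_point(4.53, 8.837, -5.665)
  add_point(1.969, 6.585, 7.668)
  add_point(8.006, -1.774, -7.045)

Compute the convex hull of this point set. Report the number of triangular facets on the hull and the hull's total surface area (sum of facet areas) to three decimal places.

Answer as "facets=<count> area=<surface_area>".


facets=20 area=797.837

Extreme-point indices: [0, 1, 2, 4, 5, 6, 7, 8, 10, 12, 13, 14] — 12 of 15 on the boundary.

Area of each hull facet:
  f1: (p12, p14, p2) → 71.5272
  f2: (p12, p5, p14) → 78.2674
  f3: (p1, p14, p2) → 50.5326
  f4: (p1, p8, p2) → 35.7833
  f5: (p1, p8, p14) → 62.5591
  f6: (p10, p8, p2) → 109.9014
  f7: (p10, p5, p8) → 61.1689
  f8: (p6, p8, p14) → 46.5501
  f9: (p6, p5, p14) → 53.6737
  f10: (p6, p5, p8) → 28.9394
  f11: (p4, p12, p5) → 49.6508
  f12: (p4, p10, p2) → 46.9848
  f13: (p13, p10, p5) → 1.6242
  f14: (p13, p4, p5) → 12.1649
  f15: (p13, p4, p10) → 12.4218
  f16: (p7, p12, p2) → 15.9697
  f17: (p7, p4, p12) → 12.5033
  f18: (p0, p4, p2) → 14.0561
  f19: (p0, p7, p2) → 18.6669
  f20: (p0, p7, p4) → 14.8910
Σ area = 797.837

Check V−E+F: 12 − 30 + 20 = 2.


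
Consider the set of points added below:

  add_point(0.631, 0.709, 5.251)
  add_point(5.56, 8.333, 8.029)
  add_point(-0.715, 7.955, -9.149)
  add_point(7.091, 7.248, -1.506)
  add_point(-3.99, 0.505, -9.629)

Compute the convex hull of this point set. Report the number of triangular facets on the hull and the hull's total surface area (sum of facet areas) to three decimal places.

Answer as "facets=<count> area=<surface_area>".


Hull vertices (5/5): indices [0, 1, 2, 3, 4].

Facet areas (half cross-product norm):
  f1: (p0, p3, p4) → 81.8388
  f2: (p0, p1, p3) → 44.0788
  f3: (p2, p3, p4) → 42.9843
  f4: (p2, p1, p3) → 43.8727
  f5: (p2, p0, p4) → 62.3910
  f6: (p2, p0, p1) → 76.6695
Σ area = 351.835

Check V−E+F: 5 − 9 + 6 = 2.

facets=6 area=351.835


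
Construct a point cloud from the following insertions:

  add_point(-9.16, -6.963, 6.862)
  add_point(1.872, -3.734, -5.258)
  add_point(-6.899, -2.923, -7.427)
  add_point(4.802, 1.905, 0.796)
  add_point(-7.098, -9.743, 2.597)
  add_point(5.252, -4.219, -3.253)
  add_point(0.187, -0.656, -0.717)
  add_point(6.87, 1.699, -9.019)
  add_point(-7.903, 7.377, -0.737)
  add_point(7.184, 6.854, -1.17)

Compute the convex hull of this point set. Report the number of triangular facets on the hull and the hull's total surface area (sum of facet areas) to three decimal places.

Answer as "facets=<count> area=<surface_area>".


Hull vertices (9/10): indices [0, 1, 2, 3, 4, 5, 7, 8, 9].

Facet areas (half cross-product norm):
  f1: (p8, p9, p0) → 122.6928
  f2: (p7, p8, p9) → 70.9451
  f3: (p2, p8, p0) → 88.1695
  f4: (p2, p7, p8) → 89.2792
  f5: (p5, p7, p9) → 38.9071
  f6: (p3, p9, p0) → 25.6367
  f7: (p3, p5, p0) → 63.7198
  f8: (p3, p5, p9) → 18.6311
  f9: (p4, p2, p0) → 31.0252
  f10: (p4, p5, p0) → 36.4886
  f11: (p1, p2, p7) → 34.1714
  f12: (p1, p5, p7) → 16.0559
  f13: (p1, p4, p2) → 53.4978
  f14: (p1, p4, p5) → 25.7846
Σ area = 715.005

Check V−E+F: 9 − 21 + 14 = 2.

facets=14 area=715.005


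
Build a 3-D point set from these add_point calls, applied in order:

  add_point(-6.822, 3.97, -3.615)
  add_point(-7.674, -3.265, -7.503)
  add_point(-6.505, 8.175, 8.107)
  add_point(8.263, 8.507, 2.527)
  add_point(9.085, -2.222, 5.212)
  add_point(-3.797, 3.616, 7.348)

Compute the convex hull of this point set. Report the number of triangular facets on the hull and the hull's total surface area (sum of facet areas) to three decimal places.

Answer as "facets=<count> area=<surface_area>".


facets=8 area=575.258

Extreme-point indices: [0, 1, 2, 3, 4, 5] — 6 of 6 on the boundary.

Area of each hull facet:
  f1: (p3, p4, p1) → 115.3422
  f2: (p3, p2, p4) → 87.5028
  f3: (p0, p2, p1) → 34.5146
  f4: (p0, p3, p1) → 60.5274
  f5: (p0, p3, p2) → 93.7742
  f6: (p5, p4, p1) → 119.7950
  f7: (p5, p2, p1) → 42.0868
  f8: (p5, p2, p4) → 21.7153
Σ area = 575.258

Euler characteristic 6−12+8 = 2 ✓


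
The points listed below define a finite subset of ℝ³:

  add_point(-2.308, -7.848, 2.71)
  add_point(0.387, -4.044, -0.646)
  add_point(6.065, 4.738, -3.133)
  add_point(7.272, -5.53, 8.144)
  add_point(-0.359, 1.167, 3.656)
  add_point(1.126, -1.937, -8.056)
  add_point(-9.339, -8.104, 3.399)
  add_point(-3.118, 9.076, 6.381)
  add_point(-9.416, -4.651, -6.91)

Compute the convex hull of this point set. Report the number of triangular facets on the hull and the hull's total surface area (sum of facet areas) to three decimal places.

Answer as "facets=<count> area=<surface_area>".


facets=10 area=778.125

Points on the hull: [0, 2, 3, 5, 6, 7, 8] (7 of 9).

Area of each hull facet:
  f1: (p6, p7, p8) → 99.6549
  f2: (p6, p7, p3) → 140.0094
  f3: (p2, p7, p8) → 124.4568
  f4: (p2, p5, p8) → 41.8307
  f5: (p2, p7, p3) → 103.2707
  f6: (p2, p5, p3) → 73.7581
  f7: (p0, p5, p3) → 71.5211
  f8: (p0, p6, p3) → 23.4963
  f9: (p0, p5, p8) → 61.8779
  f10: (p0, p6, p8) → 38.2487
Σ area = 778.125

Check V−E+F: 7 − 15 + 10 = 2.


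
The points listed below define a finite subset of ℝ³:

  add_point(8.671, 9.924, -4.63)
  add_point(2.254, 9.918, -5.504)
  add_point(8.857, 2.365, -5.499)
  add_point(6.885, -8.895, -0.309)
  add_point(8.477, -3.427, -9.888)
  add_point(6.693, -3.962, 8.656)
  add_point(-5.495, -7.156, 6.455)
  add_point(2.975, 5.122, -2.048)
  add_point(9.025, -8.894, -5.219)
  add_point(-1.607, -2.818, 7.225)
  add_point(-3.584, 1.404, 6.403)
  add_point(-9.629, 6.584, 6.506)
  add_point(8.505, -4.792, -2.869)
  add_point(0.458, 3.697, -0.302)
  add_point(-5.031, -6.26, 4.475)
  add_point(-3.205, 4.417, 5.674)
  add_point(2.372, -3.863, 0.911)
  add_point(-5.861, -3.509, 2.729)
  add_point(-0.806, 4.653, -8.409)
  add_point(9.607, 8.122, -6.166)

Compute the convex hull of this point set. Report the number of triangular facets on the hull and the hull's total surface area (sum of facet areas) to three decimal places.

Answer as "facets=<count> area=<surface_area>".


facets=22 area=1062.966

13 of the 20 inputs are extreme points: [0, 1, 3, 4, 5, 6, 8, 11, 14, 15, 17, 18, 19].

Triangle areas on the boundary:
  f1: (p0, p5, p19) → 24.5560
  f2: (p6, p5, p11) → 91.7058
  f3: (p6, p5, p3) → 63.3175
  f4: (p4, p18, p19) → 61.2695
  f5: (p15, p5, p11) → 22.2433
  f6: (p15, p0, p11) → 43.6748
  f7: (p15, p0, p5) → 108.9600
  f8: (p1, p18, p19) → 25.0219
  f9: (p1, p0, p19) → 7.9095
  f10: (p1, p18, p11) → 57.3112
  f11: (p1, p0, p11) → 45.0327
  f12: (p8, p5, p19) → 122.2846
  f13: (p8, p4, p19) → 37.6928
  f14: (p8, p5, p3) → 16.0571
  f15: (p8, p6, p3) → 23.6202
  f16: (p17, p4, p18) → 91.1266
  f17: (p17, p18, p11) → 83.2603
  f18: (p17, p6, p11) → 27.2893
  f19: (p14, p8, p4) → 61.1988
  f20: (p14, p17, p4) → 31.6887
  f21: (p14, p8, p6) → 15.2361
  f22: (p14, p17, p6) → 2.5087
Σ area = 1062.966

Euler: V−E+F = 13−33+22 = 2.


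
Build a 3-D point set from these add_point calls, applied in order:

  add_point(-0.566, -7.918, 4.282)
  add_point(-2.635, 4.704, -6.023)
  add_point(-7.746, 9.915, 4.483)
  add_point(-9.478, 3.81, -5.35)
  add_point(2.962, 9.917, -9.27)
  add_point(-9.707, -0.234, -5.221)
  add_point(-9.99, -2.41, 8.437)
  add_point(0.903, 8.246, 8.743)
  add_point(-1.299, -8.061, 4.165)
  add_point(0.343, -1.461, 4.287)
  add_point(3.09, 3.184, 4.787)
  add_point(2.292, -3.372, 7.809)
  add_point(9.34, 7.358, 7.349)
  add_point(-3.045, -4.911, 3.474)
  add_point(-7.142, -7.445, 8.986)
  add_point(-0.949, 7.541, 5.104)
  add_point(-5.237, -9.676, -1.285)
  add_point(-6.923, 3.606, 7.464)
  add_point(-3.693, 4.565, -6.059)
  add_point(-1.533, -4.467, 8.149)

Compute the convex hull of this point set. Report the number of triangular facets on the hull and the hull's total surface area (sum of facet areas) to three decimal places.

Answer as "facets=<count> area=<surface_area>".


facets=22 area=1097.361

Hull vertices (13/20): indices [0, 2, 3, 4, 5, 6, 7, 8, 11, 12, 14, 16, 17].

Per-facet area ½‖(b−a)×(c−a)‖:
  f1: (p2, p4, p12) → 134.6940
  f2: (p7, p2, p12) → 24.4036
  f3: (p7, p11, p12) → 49.0900
  f4: (p3, p2, p4) → 83.6599
  f5: (p3, p2, p6) → 74.1882
  f6: (p0, p11, p12) → 23.8840
  f7: (p0, p4, p12) → 161.7225
  f8: (p0, p4, p16) → 83.6377
  f9: (p17, p2, p6) → 14.3921
  f10: (p17, p7, p6) → 18.4480
  f11: (p17, p7, p2) → 30.8440
  f12: (p14, p7, p6) → 42.8335
  f13: (p14, p7, p11) → 58.4000
  f14: (p14, p0, p11) → 26.0162
  f15: (p14, p16, p6) → 30.5410
  f16: (p5, p16, p6) → 68.0312
  f17: (p5, p3, p6) → 27.5215
  f18: (p5, p4, p16) → 89.2268
  f19: (p5, p3, p4) → 25.5906
  f20: (p8, p0, p16) → 1.8182
  f21: (p8, p14, p16) → 26.1914
  f22: (p8, p14, p0) → 2.2262
Σ area = 1097.361

Check V−E+F: 13 − 33 + 22 = 2.


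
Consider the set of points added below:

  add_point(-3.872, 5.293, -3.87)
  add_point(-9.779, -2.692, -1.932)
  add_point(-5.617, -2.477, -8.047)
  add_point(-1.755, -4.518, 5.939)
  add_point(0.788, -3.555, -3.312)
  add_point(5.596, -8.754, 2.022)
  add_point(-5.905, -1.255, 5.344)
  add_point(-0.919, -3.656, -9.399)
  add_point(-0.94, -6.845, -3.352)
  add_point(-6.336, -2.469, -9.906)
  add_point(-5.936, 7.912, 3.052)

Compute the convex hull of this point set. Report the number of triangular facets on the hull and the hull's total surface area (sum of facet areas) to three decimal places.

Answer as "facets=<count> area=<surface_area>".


Extreme-point indices: [0, 1, 3, 5, 6, 7, 8, 9, 10] — 9 of 11 on the boundary.

Triangle areas on the boundary:
  f1: (p9, p10, p1) → 52.1902
  f2: (p3, p5, p1) → 50.0884
  f3: (p3, p10, p5) → 51.3585
  f4: (p8, p5, p1) → 31.4488
  f5: (p8, p9, p1) → 37.6992
  f6: (p0, p10, p5) → 68.4616
  f7: (p0, p9, p10) → 26.5241
  f8: (p6, p10, p1) → 39.4911
  f9: (p6, p3, p1) → 20.7906
  f10: (p6, p3, p10) → 19.5819
  f11: (p7, p0, p5) → 77.0350
  f12: (p7, p0, p9) → 27.9938
  f13: (p7, p8, p5) → 22.5745
  f14: (p7, p8, p9) → 18.7343
Σ area = 543.972

Euler: V−E+F = 9−21+14 = 2.

facets=14 area=543.972
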